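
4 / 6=2 / 3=0.67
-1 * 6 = -6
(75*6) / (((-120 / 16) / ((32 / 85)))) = -384 / 17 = -22.59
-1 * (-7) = 7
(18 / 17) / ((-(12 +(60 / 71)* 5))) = -71 / 1088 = -0.07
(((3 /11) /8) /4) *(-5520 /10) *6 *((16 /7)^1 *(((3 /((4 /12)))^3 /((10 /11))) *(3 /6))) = -905418 /35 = -25869.09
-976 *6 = -5856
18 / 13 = 1.38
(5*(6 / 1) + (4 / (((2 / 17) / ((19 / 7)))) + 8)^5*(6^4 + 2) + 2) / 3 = 221289217514867360 / 50421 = 4388830398343.30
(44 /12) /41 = 11 /123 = 0.09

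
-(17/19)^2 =-289/361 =-0.80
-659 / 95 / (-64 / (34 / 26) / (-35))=-78421 / 15808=-4.96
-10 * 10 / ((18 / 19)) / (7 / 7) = -950 / 9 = -105.56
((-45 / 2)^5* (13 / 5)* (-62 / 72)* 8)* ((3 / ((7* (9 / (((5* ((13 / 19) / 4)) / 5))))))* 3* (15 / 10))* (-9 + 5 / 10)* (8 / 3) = -365213964375 / 4256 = -85811551.78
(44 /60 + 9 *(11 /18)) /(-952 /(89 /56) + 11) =-16643 /1569990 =-0.01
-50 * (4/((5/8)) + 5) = -570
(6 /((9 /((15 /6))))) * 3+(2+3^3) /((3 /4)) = 131 /3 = 43.67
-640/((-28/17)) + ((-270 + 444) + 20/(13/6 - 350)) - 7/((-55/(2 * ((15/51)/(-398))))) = 305807623895/543644717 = 562.51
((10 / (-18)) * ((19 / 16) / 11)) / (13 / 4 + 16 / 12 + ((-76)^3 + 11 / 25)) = 2375 / 17383250676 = 0.00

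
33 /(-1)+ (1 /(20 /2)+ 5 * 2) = -229 /10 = -22.90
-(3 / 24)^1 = -1 / 8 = -0.12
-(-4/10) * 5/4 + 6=13/2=6.50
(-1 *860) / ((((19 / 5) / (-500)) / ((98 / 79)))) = 210700000 / 1501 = 140373.08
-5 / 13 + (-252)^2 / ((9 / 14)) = 1284187 / 13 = 98783.62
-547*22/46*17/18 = -102289/414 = -247.07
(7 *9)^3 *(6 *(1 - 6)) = -7501410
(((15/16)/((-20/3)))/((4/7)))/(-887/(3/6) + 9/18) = 0.00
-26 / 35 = -0.74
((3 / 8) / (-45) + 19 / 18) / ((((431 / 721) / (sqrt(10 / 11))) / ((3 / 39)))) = 20909 * sqrt(110) / 1706760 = 0.13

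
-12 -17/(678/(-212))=-2266/339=-6.68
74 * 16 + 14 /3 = 3566 /3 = 1188.67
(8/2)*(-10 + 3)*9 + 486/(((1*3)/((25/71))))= -13842/71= -194.96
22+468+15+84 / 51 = 8613 / 17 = 506.65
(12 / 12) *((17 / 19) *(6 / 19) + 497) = 179519 / 361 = 497.28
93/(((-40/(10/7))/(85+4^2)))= -9393/28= -335.46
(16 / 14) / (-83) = -8 / 581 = -0.01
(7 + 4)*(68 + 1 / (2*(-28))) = 41877 / 56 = 747.80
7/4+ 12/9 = 3.08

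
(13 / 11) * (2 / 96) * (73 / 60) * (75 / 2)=4745 / 4224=1.12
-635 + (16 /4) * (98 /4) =-537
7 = 7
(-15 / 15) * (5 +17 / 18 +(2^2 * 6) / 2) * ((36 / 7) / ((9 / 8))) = -5168 / 63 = -82.03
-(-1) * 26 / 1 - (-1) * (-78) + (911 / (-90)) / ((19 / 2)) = -45371 / 855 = -53.07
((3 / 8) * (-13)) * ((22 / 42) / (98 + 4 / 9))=-1287 / 49616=-0.03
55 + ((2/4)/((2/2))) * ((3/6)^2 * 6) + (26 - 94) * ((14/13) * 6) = -19949/52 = -383.63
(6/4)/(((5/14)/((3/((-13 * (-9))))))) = 7/65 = 0.11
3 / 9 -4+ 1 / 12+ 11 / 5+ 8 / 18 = -169 / 180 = -0.94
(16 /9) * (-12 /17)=-64 /51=-1.25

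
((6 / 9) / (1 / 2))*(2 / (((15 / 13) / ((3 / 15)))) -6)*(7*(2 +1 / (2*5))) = -41552 / 375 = -110.81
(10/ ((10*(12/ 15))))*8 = 10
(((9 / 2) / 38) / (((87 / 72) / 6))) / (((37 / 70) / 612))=13880160 / 20387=680.83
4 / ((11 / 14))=56 / 11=5.09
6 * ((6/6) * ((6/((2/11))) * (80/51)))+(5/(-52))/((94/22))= 12903385/41548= 310.57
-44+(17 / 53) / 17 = -2331 / 53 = -43.98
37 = 37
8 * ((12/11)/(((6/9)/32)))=4608/11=418.91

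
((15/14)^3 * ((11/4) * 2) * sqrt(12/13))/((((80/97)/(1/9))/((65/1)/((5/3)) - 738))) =-55937475 * sqrt(39)/570752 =-612.05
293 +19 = 312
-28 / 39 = -0.72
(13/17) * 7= 91/17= 5.35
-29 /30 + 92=2731 /30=91.03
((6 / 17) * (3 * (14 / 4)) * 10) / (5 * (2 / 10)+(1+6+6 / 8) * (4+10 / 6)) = 0.83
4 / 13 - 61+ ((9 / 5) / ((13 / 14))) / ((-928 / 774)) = -939621 / 15080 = -62.31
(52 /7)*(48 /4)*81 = 50544 /7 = 7220.57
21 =21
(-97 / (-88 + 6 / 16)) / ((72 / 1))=97 / 6309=0.02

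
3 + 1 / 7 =22 / 7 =3.14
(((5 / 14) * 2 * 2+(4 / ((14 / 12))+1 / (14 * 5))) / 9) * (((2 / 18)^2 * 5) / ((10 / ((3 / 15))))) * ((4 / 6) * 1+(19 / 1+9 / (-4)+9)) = 108097 / 6123600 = 0.02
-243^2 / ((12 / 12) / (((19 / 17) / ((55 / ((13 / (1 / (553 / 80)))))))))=-8065561959 / 74800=-107828.37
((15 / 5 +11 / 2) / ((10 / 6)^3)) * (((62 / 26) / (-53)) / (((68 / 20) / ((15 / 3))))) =-837 / 6890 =-0.12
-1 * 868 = -868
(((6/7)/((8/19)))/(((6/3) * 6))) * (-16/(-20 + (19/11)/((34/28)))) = 3553/24318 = 0.15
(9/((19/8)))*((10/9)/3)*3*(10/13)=800/247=3.24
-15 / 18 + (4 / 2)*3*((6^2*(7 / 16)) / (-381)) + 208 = 78836 / 381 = 206.92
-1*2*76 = -152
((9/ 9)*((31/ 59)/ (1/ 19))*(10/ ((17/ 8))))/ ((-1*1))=-47120/ 1003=-46.98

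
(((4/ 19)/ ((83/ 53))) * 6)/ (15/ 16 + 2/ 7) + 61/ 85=25288429/ 18364165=1.38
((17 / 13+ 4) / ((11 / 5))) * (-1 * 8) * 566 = -1562160 / 143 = -10924.20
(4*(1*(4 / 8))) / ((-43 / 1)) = -2 / 43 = -0.05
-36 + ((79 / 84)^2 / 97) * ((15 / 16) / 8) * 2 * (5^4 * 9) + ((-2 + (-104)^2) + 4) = 52535279679 / 4867072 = 10794.02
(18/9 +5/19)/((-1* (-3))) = 43/57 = 0.75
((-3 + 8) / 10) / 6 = 1 / 12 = 0.08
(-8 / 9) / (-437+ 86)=8 / 3159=0.00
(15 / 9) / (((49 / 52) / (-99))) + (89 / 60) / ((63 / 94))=-2287319 / 13230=-172.89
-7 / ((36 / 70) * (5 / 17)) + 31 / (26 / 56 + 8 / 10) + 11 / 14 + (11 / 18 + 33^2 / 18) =49732 / 1239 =40.14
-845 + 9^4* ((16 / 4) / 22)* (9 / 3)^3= 344999 / 11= 31363.55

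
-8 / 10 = -4 / 5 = -0.80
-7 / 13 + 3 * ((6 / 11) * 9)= 2029 / 143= 14.19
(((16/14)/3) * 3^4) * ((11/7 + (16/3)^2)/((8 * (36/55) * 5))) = 20801/588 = 35.38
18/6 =3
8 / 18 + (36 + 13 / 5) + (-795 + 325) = -430.96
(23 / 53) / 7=23 / 371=0.06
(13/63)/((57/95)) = 65/189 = 0.34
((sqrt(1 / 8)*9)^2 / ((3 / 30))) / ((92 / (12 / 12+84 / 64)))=14985 / 5888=2.55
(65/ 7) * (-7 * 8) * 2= -1040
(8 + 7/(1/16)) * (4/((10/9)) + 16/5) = 816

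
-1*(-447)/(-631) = -447/631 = -0.71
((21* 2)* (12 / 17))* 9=4536 / 17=266.82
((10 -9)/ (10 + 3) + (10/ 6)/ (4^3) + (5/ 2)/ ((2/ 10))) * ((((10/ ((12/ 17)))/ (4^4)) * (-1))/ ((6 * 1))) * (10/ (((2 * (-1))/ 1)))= 13369225/ 23003136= 0.58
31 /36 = 0.86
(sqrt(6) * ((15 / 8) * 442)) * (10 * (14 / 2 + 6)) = 215475 * sqrt(6) / 2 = 263901.90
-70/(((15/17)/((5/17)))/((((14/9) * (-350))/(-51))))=-249.09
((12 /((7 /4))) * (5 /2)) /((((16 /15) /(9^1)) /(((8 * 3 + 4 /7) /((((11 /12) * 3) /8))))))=5572800 /539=10339.15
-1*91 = -91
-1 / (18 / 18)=-1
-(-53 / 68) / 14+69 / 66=11531 / 10472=1.10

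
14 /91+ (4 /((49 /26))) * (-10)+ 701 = 433115 /637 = 679.93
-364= -364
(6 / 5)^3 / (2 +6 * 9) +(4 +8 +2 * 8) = 24527 / 875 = 28.03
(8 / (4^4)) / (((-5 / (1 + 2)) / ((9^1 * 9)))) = -243 / 160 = -1.52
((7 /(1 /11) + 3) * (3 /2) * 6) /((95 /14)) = 2016 /19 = 106.11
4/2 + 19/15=49/15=3.27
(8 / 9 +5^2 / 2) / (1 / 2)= 241 / 9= 26.78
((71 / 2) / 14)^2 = 5041 / 784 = 6.43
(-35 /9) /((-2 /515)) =18025 /18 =1001.39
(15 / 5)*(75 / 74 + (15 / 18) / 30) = 1387 / 444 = 3.12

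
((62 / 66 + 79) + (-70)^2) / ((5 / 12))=11951.85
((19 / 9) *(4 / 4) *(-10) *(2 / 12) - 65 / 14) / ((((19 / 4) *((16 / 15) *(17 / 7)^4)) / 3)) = -5290775 / 38085576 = -0.14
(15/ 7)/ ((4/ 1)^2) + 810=810.13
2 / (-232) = -1 / 116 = -0.01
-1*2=-2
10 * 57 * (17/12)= 1615/2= 807.50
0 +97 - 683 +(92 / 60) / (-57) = -501053 / 855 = -586.03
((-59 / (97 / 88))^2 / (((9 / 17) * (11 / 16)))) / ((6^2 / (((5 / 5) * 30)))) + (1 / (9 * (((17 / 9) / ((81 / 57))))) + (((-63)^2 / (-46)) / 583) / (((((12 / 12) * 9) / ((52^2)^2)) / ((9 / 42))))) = -21130610368525895 / 1100287415601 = -19204.63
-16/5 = -3.20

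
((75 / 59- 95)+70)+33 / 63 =-28751 / 1239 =-23.21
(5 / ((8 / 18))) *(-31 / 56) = -1395 / 224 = -6.23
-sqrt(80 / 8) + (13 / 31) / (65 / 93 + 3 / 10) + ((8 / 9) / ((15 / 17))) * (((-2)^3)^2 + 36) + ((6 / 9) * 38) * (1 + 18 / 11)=46339154 / 275913 - sqrt(10)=164.79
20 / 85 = 4 / 17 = 0.24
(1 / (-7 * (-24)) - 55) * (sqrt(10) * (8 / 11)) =-9239 * sqrt(10) / 231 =-126.48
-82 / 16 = -41 / 8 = -5.12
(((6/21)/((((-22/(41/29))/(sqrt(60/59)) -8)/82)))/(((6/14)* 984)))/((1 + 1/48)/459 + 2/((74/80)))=9135495360/7745842717847 -592321752* sqrt(885)/7745842717847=-0.00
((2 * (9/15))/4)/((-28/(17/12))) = -17/1120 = -0.02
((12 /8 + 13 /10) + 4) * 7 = 238 /5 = 47.60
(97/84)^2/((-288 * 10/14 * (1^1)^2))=-9409/1451520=-0.01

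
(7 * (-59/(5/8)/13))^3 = -36067838464/274625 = -131334.87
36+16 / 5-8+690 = 3606 / 5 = 721.20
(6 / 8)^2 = 9 / 16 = 0.56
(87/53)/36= 29/636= 0.05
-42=-42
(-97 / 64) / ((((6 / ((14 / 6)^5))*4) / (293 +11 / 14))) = -106433929 / 82944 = -1283.20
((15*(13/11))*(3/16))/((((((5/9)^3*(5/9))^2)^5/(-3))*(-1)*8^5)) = 51880899124435419083945206782440537457951/10490417480468750000000000000000000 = 4945551.43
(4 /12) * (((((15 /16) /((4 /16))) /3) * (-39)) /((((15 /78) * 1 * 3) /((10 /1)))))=-845 /3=-281.67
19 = 19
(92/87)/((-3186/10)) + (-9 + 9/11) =-12478250/1524501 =-8.19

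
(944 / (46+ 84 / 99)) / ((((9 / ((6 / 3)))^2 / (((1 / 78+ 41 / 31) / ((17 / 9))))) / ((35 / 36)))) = 293386940 / 428961663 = 0.68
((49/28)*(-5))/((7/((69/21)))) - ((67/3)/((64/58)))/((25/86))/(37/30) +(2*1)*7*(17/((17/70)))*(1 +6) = 70442207/10360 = 6799.44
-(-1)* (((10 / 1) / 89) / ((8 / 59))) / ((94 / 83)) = 24485 / 33464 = 0.73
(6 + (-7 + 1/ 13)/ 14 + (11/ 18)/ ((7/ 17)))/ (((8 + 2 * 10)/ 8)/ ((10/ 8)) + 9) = 0.59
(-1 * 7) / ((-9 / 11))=77 / 9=8.56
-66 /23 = -2.87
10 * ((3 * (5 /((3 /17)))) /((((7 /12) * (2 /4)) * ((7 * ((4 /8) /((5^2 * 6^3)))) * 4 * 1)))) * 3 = 165240000 /49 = 3372244.90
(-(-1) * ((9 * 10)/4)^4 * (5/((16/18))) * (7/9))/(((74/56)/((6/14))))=430565625/1184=363653.40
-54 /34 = -27 /17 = -1.59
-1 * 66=-66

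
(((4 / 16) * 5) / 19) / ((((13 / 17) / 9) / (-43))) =-32895 / 988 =-33.29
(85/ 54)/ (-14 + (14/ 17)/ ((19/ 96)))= -27455/ 171612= -0.16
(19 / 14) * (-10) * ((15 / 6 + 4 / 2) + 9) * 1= -2565 / 14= -183.21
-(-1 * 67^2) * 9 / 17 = 40401 / 17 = 2376.53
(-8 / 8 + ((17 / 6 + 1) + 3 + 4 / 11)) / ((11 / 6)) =409 / 121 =3.38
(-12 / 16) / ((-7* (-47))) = -3 / 1316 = -0.00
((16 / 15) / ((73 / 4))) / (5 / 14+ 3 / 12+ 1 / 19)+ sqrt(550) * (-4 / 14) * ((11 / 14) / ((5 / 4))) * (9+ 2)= 34048 / 384345-484 * sqrt(22) / 49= -46.24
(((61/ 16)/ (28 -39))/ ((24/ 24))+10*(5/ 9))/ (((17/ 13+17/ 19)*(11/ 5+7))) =10189985/ 39638016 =0.26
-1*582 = -582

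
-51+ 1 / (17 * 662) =-573953 / 11254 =-51.00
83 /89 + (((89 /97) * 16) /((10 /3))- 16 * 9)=-5985401 /43165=-138.66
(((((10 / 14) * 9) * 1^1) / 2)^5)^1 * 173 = 59356.53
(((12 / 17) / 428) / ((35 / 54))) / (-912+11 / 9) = -1458 / 521862005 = -0.00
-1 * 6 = -6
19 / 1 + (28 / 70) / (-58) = 2754 / 145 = 18.99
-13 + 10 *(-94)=-953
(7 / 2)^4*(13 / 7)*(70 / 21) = 22295 / 24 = 928.96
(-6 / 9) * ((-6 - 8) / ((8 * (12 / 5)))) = 35 / 72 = 0.49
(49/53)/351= 49/18603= 0.00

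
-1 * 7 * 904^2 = -5720512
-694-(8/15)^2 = -156214/225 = -694.28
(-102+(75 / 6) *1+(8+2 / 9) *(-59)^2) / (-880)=-513577 / 15840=-32.42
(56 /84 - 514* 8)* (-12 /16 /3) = 6167 /6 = 1027.83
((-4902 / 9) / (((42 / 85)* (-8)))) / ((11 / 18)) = 69445 / 308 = 225.47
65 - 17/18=1153/18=64.06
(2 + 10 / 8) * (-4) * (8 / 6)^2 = -208 / 9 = -23.11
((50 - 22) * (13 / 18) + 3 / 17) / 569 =3121 / 87057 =0.04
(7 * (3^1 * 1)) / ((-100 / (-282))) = 2961 / 50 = 59.22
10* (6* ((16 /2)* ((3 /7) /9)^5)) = 160 /1361367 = 0.00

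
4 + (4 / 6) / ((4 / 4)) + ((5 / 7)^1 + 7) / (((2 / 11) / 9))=8117 / 21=386.52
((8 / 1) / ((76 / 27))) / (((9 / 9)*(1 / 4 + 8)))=72 / 209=0.34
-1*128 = -128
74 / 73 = 1.01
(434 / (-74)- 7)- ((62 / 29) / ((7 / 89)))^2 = -1146203472 / 1524733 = -751.74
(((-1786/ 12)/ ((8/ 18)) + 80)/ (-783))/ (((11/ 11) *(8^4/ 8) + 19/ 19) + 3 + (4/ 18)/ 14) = 14273/ 22626264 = 0.00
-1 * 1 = -1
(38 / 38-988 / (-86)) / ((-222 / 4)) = -358 / 1591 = -0.23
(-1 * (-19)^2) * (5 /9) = -1805 /9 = -200.56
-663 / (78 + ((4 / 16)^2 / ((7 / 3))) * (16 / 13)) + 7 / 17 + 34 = 1042808 / 40239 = 25.92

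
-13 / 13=-1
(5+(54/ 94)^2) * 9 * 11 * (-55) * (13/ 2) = -416711295/ 2209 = -188642.51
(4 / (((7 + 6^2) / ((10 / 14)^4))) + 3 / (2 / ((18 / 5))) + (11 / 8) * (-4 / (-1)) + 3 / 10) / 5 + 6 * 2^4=253577308 / 2581075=98.24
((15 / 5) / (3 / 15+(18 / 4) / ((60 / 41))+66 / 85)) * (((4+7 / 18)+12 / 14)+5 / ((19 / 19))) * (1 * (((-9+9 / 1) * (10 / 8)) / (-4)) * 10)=0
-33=-33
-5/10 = -1/2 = -0.50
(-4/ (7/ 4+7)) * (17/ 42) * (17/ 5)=-2312/ 3675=-0.63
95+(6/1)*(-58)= -253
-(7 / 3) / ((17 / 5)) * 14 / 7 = -70 / 51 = -1.37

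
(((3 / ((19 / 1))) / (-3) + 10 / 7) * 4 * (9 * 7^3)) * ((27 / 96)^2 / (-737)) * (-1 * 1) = 6536943 / 3584768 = 1.82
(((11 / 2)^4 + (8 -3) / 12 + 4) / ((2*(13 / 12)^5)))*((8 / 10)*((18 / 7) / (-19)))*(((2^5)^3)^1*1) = -593183637504 / 542659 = -1093105.68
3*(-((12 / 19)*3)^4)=-38.66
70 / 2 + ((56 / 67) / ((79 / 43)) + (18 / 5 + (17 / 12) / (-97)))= 1202647691 / 30805260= 39.04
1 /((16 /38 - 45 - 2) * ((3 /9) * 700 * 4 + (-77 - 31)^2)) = -19 /11148640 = -0.00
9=9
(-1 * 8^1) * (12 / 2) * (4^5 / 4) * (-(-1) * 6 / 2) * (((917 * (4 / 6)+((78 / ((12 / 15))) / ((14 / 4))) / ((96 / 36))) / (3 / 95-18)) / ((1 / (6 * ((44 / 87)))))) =447117946880 / 115507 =3870916.45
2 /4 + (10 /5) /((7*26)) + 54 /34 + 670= 2079475 /3094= 672.10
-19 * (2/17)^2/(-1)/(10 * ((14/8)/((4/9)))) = 608/91035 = 0.01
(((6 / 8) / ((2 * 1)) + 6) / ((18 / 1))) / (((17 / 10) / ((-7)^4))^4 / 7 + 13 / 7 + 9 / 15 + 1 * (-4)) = -2471699211114074375 / 10767469504550473437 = -0.23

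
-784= -784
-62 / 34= -31 / 17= -1.82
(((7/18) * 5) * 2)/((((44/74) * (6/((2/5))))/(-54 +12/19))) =-43771/1881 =-23.27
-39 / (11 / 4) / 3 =-52 / 11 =-4.73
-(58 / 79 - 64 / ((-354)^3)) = -321624146 / 438073407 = -0.73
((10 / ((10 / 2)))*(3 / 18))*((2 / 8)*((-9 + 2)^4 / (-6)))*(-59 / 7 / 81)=20237 / 5832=3.47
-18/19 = -0.95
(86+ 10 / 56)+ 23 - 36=2049 / 28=73.18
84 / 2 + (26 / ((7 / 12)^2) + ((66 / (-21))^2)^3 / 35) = 600950974 / 4117715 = 145.94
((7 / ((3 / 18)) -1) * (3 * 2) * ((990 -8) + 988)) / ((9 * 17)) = 161540 / 51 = 3167.45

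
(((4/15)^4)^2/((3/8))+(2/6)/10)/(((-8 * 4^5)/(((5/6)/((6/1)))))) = -513626701/906992640000000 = -0.00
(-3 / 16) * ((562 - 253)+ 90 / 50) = -2331 / 40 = -58.28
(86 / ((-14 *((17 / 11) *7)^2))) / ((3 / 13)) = -0.23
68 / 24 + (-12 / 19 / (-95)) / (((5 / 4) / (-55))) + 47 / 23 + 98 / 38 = 1784291 / 249090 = 7.16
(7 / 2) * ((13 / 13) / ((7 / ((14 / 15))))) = 7 / 15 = 0.47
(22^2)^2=234256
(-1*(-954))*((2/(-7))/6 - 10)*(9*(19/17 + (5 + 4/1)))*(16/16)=-103867704/119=-872837.85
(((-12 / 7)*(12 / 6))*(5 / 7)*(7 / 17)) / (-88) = 15 / 1309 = 0.01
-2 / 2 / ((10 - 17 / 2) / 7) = -14 / 3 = -4.67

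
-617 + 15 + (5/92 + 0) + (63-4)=-542.95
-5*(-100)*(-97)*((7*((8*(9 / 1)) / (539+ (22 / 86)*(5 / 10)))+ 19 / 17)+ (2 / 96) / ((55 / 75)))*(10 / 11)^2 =-530323310625 / 6358187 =-83407.94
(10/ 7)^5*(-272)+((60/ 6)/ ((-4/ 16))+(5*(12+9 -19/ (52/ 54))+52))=-699183061/ 436982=-1600.03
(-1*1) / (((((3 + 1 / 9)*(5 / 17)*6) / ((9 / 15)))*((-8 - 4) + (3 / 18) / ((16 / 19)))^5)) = 155940028416 / 326728935645156275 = 0.00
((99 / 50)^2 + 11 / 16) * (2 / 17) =46079 / 85000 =0.54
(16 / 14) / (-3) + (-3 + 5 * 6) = 559 / 21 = 26.62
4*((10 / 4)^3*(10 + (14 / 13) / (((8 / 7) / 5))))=95625 / 104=919.47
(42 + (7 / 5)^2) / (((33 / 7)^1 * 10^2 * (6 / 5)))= 7693 / 99000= 0.08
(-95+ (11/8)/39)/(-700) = 29629/218400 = 0.14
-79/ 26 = -3.04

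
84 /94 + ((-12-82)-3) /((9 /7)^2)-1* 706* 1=-2907731 /3807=-763.79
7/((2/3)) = 21/2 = 10.50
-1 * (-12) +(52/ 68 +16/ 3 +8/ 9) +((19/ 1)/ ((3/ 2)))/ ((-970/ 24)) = 18.67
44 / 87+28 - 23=479 / 87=5.51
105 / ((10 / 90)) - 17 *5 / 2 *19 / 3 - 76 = 3599 / 6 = 599.83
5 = 5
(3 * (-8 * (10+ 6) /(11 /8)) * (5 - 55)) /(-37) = -153600 /407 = -377.40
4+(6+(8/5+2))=68/5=13.60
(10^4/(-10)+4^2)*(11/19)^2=-329.82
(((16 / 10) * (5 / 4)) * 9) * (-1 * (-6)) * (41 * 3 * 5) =66420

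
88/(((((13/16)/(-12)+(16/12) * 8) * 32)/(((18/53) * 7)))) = 0.62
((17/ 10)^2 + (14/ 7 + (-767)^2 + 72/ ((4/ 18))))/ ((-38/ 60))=-176585367/ 190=-929396.67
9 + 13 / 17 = 166 / 17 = 9.76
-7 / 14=-1 / 2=-0.50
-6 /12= -1 /2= -0.50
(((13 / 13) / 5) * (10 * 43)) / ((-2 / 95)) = -4085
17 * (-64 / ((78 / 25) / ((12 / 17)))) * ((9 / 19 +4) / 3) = -272000 / 741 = -367.07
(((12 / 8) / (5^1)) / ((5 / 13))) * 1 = 39 / 50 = 0.78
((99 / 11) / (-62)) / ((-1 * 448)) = 9 / 27776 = 0.00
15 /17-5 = -70 /17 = -4.12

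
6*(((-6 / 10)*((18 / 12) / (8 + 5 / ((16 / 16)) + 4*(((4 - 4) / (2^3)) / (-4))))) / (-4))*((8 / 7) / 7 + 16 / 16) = 1539 / 12740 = 0.12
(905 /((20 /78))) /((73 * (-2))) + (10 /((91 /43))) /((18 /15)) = -1613207 /79716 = -20.24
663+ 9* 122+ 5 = 1766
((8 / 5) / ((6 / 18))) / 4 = 6 / 5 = 1.20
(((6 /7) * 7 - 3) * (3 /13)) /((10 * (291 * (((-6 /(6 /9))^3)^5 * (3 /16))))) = -8 /1298143587856761945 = -0.00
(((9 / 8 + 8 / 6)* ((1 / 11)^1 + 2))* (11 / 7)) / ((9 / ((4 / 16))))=1357 / 6048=0.22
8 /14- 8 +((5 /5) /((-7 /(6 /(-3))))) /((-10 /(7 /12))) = -3127 /420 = -7.45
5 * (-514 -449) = -4815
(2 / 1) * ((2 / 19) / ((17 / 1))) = 4 / 323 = 0.01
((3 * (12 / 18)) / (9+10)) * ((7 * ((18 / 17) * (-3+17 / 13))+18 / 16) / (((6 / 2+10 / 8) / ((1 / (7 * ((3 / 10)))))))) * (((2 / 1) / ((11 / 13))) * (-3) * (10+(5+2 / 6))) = 6190680 / 422807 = 14.64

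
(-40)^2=1600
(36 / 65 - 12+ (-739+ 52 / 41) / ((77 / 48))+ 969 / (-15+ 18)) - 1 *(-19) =-3791334 / 29315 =-129.33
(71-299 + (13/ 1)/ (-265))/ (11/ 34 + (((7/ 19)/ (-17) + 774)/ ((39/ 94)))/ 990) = -150732351198/ 1459316575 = -103.29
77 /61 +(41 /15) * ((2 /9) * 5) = 7081 /1647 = 4.30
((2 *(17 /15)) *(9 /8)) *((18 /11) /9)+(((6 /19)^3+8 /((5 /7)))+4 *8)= 32967537 /754490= 43.70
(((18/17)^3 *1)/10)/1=2916/24565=0.12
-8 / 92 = -2 / 23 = -0.09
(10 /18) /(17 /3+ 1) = 1 /12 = 0.08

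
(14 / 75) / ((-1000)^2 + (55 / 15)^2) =42 / 225003025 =0.00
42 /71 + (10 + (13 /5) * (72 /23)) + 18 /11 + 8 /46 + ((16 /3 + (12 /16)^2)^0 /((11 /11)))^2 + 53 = 6694896 /89815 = 74.54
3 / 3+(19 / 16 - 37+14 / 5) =-2561 / 80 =-32.01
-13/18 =-0.72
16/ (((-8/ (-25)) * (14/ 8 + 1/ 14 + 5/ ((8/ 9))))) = 2800/ 417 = 6.71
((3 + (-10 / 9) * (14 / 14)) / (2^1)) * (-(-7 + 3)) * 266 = 9044 / 9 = 1004.89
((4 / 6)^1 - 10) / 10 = -14 / 15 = -0.93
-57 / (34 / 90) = -2565 / 17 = -150.88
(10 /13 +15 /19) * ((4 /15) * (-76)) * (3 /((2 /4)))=-2464 /13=-189.54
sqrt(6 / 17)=sqrt(102) / 17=0.59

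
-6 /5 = -1.20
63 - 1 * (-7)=70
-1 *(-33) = 33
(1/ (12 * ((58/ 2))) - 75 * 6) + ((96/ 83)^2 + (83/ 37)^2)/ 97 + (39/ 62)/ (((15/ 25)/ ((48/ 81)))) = -39908102885775277/ 88820827378884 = -449.31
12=12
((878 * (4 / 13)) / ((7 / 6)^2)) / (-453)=-42144 / 96187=-0.44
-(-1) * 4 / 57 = 4 / 57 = 0.07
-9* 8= -72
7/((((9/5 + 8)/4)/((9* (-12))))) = -2160/7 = -308.57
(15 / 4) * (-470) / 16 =-3525 / 32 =-110.16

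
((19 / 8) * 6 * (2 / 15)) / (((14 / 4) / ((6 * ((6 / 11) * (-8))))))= -5472 / 385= -14.21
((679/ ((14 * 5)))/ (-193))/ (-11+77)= -97/ 127380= -0.00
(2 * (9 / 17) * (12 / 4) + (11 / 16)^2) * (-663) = -619359 / 256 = -2419.37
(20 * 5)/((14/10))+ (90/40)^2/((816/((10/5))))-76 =-69443/15232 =-4.56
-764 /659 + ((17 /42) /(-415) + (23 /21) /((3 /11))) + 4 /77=1102093571 /379050210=2.91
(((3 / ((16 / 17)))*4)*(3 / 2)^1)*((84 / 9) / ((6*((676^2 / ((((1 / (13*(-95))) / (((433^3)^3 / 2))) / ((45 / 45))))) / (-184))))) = 0.00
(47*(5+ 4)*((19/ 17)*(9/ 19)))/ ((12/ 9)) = 11421/ 68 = 167.96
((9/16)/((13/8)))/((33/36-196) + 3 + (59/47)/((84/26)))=-17766/9838543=-0.00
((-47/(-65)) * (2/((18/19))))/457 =893/267345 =0.00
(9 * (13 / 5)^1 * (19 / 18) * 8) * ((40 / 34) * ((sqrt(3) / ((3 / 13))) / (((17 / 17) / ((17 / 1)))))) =51376 * sqrt(3) / 3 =29661.95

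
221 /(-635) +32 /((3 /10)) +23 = 246352 /1905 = 129.32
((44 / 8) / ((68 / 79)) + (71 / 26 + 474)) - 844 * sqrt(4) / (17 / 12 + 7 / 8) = -24646581 / 97240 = -253.46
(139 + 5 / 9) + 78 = 1958 / 9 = 217.56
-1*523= -523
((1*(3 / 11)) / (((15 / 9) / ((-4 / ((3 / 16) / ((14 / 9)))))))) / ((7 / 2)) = -256 / 165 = -1.55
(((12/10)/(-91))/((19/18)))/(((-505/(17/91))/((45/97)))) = 16524/7707250915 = 0.00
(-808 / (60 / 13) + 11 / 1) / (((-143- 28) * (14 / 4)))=4922 / 17955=0.27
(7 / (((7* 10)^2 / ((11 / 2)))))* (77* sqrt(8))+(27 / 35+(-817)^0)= 121* sqrt(2) / 100+62 / 35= 3.48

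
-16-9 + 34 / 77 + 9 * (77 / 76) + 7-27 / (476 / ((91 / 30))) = -8567641 / 994840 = -8.61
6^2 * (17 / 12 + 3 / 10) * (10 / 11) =618 / 11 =56.18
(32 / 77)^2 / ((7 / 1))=1024 / 41503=0.02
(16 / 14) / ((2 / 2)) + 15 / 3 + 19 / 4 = 305 / 28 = 10.89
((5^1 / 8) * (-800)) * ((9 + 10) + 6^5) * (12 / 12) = -3897500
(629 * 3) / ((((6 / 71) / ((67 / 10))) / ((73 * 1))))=218427169 / 20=10921358.45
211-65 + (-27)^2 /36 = 665 /4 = 166.25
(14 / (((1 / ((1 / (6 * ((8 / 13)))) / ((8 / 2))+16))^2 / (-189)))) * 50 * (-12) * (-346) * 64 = -18152441173125 / 2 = -9076220586562.50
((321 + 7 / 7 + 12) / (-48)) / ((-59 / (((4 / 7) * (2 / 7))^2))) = 1336 / 424977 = 0.00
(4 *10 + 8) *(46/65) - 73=-2537/65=-39.03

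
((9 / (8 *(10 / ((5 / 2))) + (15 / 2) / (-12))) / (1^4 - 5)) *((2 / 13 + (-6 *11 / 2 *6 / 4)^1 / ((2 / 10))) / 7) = 57879 / 22841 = 2.53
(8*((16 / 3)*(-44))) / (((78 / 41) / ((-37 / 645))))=4271872 / 75465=56.61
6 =6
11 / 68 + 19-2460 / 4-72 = -45413 / 68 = -667.84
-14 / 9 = -1.56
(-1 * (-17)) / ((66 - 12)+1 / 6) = 102 / 325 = 0.31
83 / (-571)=-83 / 571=-0.15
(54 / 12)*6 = 27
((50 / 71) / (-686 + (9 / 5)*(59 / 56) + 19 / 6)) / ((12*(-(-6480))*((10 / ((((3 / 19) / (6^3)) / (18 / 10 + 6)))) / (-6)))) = 175 / 234001675451232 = 0.00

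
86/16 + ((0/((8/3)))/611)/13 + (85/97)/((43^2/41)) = 7740059/1434824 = 5.39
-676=-676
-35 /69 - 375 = -25910 /69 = -375.51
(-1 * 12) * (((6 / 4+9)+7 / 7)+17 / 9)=-482 / 3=-160.67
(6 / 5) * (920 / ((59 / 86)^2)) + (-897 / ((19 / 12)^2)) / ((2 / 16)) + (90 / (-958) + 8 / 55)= -17107766246963 / 33106207145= -516.75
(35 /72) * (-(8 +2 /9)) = -1295 /324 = -4.00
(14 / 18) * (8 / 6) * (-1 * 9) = -28 / 3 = -9.33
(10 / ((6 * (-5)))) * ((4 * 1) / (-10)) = 0.13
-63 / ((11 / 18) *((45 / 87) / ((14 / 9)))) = -17052 / 55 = -310.04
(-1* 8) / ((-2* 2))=2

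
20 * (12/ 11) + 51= 801/ 11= 72.82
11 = 11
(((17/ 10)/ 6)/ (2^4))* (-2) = -17/ 480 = -0.04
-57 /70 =-0.81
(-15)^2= 225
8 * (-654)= -5232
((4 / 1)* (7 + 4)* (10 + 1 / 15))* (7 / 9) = 46508 / 135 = 344.50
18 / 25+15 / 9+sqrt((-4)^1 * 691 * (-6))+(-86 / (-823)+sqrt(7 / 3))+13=sqrt(21) / 3+956192 / 61725+2 * sqrt(4146)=145.80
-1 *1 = -1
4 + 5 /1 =9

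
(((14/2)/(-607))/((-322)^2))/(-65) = 1/584407460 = 0.00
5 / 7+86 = 607 / 7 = 86.71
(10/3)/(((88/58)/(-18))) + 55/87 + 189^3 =6460927193/957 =6751230.09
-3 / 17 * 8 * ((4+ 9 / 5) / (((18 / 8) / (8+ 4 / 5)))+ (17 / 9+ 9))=-20144 / 425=-47.40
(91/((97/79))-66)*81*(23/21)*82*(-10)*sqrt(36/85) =-480907368*sqrt(85)/11543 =-384106.98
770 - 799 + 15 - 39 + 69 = 16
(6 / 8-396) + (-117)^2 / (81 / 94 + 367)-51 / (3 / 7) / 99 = -4919170769 / 13693284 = -359.24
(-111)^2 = 12321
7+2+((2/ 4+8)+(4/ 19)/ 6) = 17.54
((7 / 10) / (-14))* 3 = -3 / 20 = -0.15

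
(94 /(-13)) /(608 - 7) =-94 /7813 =-0.01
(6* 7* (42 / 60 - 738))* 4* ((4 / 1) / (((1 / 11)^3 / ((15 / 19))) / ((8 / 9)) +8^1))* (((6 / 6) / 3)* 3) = -26378588544 / 425977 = -61924.91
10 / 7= 1.43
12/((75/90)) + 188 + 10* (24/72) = 3086/15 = 205.73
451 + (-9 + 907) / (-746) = 167774 / 373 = 449.80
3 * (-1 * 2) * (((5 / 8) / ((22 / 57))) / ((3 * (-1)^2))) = -285 / 88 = -3.24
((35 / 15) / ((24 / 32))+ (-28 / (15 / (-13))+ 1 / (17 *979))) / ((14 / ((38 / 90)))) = 389580199 / 471829050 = 0.83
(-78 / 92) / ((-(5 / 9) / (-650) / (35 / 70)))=-22815 / 46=-495.98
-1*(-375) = 375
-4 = -4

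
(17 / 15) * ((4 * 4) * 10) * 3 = 544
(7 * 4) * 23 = 644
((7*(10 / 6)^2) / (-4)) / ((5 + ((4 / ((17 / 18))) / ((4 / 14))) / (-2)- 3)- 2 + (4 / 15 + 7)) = 14875 / 444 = 33.50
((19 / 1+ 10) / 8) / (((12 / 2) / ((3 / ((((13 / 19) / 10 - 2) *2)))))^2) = 261725 / 4310048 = 0.06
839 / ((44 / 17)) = 14263 / 44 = 324.16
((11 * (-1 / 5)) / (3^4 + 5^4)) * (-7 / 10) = 77 / 35300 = 0.00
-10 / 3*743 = -7430 / 3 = -2476.67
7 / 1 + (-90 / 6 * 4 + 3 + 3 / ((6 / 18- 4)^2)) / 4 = -1741 / 242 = -7.19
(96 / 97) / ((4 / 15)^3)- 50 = 425 / 194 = 2.19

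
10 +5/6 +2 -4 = 53/6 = 8.83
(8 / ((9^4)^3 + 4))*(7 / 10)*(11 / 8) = 77 / 2824295364850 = 0.00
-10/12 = -5/6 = -0.83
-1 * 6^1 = -6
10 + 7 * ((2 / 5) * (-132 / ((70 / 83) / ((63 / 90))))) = -37096 / 125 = -296.77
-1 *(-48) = 48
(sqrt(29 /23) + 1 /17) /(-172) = -sqrt(667) /3956-1 /2924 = -0.01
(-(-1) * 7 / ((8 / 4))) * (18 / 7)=9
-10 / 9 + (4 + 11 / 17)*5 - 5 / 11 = 36470 / 1683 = 21.67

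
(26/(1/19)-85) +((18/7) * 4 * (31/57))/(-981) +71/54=321205565/782838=410.31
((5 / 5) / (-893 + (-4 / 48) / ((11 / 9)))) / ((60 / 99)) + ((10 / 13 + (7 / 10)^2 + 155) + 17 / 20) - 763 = -3095111549 / 5108350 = -605.89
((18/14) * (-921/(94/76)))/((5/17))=-5354694/1645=-3255.13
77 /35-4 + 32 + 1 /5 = 30.40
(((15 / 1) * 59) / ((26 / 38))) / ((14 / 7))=16815 / 26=646.73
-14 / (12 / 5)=-5.83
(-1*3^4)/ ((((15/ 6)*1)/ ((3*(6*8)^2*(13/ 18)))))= -161740.80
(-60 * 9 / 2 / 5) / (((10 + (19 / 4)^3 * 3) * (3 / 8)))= -9216 / 21217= -0.43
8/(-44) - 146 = -1608/11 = -146.18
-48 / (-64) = 0.75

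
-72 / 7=-10.29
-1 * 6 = -6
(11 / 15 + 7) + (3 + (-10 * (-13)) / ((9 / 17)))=11533 / 45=256.29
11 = 11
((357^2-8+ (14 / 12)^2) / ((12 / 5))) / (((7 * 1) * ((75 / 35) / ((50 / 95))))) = 22939625 / 12312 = 1863.19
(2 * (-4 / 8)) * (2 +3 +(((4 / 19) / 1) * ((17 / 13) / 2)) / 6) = -3722 / 741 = -5.02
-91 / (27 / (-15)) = 455 / 9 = 50.56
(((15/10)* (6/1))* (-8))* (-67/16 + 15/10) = 387/2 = 193.50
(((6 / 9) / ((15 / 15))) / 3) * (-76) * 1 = -152 / 9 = -16.89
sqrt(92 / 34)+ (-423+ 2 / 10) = -2114 / 5+ sqrt(782) / 17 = -421.16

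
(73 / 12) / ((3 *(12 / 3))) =0.51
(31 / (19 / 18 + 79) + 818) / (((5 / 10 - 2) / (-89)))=209914688 / 4323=48557.64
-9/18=-1/2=-0.50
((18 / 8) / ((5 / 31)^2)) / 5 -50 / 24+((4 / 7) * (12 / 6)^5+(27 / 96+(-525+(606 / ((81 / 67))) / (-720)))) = -3346986683 / 6804000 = -491.91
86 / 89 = 0.97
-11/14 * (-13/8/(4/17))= 2431/448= 5.43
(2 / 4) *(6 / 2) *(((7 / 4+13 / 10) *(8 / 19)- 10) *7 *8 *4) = -278208 / 95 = -2928.51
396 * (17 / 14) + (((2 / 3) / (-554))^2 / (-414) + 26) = 1014345717185 / 2001245778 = 506.86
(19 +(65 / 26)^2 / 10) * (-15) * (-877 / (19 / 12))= 6196005 / 38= 163052.76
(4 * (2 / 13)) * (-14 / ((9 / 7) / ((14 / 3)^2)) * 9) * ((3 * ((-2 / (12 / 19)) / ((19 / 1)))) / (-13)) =-76832 / 1521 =-50.51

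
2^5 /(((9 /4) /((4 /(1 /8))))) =4096 /9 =455.11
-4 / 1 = -4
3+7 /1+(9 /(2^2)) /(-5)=191 /20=9.55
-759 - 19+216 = -562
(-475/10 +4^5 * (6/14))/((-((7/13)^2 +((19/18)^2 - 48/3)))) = 150004062/5594477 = 26.81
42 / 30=7 / 5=1.40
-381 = -381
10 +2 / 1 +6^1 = 18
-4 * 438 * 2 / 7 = -3504 / 7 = -500.57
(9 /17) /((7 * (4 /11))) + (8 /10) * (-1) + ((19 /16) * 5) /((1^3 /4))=13779 /595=23.16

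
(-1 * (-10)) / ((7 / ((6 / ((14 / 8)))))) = 240 / 49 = 4.90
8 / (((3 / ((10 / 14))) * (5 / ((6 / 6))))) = 0.38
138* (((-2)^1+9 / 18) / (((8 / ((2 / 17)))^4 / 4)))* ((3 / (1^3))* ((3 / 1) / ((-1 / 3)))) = 0.00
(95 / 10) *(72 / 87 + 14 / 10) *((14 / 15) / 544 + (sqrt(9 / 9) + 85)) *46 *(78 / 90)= 37874391893 / 522000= 72556.31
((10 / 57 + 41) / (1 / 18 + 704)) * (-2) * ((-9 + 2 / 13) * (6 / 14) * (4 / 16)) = 105615 / 952679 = 0.11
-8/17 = -0.47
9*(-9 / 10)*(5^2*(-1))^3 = 253125 / 2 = 126562.50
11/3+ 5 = 26/3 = 8.67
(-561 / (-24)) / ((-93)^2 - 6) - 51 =-3526157 / 69144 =-51.00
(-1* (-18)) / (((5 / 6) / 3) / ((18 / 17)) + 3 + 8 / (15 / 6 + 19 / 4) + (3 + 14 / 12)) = 169128 / 80171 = 2.11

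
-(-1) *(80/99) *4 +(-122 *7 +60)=-790.77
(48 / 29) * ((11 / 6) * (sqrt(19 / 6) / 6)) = 22 * sqrt(114) / 261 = 0.90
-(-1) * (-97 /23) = -97 /23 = -4.22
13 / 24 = 0.54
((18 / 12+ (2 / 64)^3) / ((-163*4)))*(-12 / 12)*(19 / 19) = 49153 / 21364736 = 0.00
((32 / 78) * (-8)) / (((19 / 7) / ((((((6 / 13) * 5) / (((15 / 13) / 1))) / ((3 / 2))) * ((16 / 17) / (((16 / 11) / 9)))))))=-39424 / 4199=-9.39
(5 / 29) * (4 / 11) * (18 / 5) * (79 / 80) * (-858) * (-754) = 720954 / 5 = 144190.80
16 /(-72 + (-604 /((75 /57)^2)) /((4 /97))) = -10000 /5332567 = -0.00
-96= -96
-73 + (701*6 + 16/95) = 392651/95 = 4133.17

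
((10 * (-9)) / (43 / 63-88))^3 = 182284263000 / 166465766501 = 1.10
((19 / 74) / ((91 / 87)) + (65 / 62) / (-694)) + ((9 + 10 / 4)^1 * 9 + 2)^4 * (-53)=-3804871339166514339 / 579501104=-6565770648.07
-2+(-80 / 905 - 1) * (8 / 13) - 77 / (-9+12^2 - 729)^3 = -119691834137 / 44832047832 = -2.67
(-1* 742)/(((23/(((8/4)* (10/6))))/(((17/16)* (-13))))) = 409955/276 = 1485.34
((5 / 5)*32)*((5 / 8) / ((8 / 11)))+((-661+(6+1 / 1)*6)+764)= 345 / 2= 172.50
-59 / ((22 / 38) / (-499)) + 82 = 560281 / 11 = 50934.64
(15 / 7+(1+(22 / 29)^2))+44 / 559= 12495538 / 3290833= 3.80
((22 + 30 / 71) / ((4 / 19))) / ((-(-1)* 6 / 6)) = 7562 / 71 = 106.51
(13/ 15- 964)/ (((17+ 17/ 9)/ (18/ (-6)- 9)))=260046/ 425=611.87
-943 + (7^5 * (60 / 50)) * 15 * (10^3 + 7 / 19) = 5750093765 / 19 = 302636513.95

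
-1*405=-405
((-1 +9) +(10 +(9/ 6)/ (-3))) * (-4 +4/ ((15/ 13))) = -28/ 3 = -9.33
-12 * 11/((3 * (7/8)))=-50.29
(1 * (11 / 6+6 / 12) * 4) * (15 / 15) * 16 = 448 / 3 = 149.33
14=14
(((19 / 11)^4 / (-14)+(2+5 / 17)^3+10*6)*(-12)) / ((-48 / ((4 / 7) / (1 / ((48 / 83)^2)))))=82875826198656 / 24281178942713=3.41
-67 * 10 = -670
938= 938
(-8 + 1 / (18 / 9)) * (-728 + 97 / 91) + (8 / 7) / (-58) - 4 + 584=31836821 / 5278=6031.99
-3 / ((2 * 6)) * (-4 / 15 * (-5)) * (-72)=24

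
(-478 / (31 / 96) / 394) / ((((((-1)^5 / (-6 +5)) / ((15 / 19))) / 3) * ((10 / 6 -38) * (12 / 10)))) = 2581200 / 12647597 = 0.20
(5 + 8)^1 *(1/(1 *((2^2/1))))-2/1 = 5/4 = 1.25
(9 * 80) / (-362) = -360 / 181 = -1.99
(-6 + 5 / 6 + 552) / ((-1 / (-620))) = 1017110 / 3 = 339036.67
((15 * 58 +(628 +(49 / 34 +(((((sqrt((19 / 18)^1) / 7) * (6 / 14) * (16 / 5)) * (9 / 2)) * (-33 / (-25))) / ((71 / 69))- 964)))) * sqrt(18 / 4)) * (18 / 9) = 491832 * sqrt(19) / 434875 +54615 * sqrt(2) / 34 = 2276.61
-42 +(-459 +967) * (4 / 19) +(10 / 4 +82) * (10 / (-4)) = -11119 / 76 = -146.30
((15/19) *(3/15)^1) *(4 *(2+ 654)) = 414.32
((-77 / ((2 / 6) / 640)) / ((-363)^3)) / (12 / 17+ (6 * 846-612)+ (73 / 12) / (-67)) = 20410880 / 29483135817927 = 0.00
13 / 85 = 0.15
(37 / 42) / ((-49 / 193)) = -7141 / 2058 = -3.47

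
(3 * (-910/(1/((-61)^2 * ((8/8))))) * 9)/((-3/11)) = 335224890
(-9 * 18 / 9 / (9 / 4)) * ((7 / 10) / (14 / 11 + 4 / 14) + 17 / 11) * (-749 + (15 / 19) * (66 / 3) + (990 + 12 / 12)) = -5897696 / 1425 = -4138.73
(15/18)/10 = 1/12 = 0.08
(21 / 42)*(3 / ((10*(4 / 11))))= 33 / 80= 0.41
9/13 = 0.69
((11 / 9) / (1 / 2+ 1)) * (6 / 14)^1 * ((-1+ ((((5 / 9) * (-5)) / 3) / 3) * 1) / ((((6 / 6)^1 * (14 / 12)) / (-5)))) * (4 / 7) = 1.12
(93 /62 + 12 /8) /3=1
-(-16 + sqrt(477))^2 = -733 + 96 * sqrt(53) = -34.11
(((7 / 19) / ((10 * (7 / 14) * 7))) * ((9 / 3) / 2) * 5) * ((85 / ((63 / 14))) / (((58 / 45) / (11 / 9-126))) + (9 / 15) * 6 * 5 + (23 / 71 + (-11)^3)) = -3063775 / 12354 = -248.00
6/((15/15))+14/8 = 31/4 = 7.75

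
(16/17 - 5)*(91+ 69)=-11040/17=-649.41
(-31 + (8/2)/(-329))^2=104101209/108241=961.75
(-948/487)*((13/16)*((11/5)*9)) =-305019/9740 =-31.32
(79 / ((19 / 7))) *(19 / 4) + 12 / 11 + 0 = 6131 / 44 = 139.34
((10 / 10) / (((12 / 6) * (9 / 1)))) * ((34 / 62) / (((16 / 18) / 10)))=85 / 248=0.34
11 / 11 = 1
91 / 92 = 0.99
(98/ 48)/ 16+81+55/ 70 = 81.91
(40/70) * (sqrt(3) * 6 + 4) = 16/7 + 24 * sqrt(3)/7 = 8.22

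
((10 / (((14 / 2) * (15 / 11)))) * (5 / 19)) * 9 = 330 / 133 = 2.48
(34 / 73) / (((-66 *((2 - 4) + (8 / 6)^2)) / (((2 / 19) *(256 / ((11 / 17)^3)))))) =64144128 / 20307067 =3.16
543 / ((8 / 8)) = 543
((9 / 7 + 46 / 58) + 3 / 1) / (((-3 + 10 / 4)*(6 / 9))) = -3093 / 203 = -15.24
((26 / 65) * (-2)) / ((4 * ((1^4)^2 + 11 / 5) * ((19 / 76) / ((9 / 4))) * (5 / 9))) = -81 / 80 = -1.01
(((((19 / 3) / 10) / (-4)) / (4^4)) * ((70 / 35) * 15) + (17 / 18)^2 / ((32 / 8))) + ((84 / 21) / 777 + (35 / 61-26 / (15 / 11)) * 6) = -725637380857 / 6552161280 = -110.75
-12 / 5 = -2.40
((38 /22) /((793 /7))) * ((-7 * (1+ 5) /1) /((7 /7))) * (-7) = 39102 /8723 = 4.48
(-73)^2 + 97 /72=383785 /72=5330.35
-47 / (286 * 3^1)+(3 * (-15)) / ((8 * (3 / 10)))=-32269 / 1716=-18.80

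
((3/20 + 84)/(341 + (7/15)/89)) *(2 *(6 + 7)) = 5841693/910484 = 6.42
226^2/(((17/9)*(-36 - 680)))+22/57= -6483551/173451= -37.38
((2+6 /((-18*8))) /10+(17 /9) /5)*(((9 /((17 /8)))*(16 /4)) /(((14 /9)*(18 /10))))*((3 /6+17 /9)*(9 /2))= 37.31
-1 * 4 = -4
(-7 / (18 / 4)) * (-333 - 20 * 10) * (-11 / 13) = -701.56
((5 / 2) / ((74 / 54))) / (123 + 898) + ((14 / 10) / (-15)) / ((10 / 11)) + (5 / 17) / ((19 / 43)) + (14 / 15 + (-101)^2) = 46683969674654 / 4575739125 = 10202.50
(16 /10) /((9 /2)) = 16 /45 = 0.36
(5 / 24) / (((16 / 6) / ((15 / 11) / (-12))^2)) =125 / 123904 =0.00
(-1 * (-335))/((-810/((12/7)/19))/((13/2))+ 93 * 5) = -871/2382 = -0.37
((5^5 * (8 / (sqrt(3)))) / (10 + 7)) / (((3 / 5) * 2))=62500 * sqrt(3) / 153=707.54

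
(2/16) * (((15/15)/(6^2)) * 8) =1/36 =0.03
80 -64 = 16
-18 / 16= -9 / 8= -1.12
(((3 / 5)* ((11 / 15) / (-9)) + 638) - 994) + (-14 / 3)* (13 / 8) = -327269 / 900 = -363.63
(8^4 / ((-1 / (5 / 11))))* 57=-1167360 / 11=-106123.64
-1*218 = -218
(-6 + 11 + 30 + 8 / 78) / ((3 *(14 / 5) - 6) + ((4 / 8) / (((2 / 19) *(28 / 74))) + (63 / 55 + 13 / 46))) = 19395992 / 9051705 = 2.14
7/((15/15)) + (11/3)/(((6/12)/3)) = 29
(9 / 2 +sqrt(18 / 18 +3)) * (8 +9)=221 / 2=110.50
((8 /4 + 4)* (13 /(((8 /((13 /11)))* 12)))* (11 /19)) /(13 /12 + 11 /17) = 0.32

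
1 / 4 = 0.25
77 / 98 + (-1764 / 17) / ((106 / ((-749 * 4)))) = 2933.61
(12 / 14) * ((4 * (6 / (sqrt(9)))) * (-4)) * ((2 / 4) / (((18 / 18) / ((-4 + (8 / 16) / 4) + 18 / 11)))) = 2364 / 77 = 30.70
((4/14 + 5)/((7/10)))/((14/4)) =740/343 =2.16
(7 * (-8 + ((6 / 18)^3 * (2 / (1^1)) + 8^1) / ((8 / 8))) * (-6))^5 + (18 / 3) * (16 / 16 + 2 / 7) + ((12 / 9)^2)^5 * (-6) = -390.29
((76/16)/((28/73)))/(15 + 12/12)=1387/1792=0.77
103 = 103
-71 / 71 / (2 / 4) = -2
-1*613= -613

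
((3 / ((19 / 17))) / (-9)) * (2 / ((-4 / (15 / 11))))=0.20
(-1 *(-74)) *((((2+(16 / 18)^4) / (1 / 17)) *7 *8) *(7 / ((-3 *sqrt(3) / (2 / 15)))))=-16981631296 *sqrt(3) / 885735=-33207.50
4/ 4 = 1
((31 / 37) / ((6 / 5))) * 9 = 465 / 74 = 6.28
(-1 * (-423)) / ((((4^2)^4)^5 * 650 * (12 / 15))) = 423 / 628641426199607170847211520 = 0.00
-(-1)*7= 7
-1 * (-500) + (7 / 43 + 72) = 24603 / 43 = 572.16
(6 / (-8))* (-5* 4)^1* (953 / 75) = 953 / 5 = 190.60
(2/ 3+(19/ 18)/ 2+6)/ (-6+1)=-259/ 180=-1.44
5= 5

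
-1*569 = -569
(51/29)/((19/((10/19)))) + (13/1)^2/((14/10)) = 8849875/73283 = 120.76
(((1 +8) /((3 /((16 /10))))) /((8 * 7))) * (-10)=-6 /7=-0.86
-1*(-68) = 68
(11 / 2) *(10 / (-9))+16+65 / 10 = 295 / 18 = 16.39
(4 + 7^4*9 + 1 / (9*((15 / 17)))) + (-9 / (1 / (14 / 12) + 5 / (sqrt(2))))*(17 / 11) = 37007837296 / 1712205-37485*sqrt(2) / 12683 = 21609.96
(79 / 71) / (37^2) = 0.00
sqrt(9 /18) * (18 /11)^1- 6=-6 + 9 * sqrt(2) /11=-4.84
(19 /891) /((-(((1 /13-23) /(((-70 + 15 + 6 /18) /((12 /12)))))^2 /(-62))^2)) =-94311748966242496 /35571960104571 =-2651.29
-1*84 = -84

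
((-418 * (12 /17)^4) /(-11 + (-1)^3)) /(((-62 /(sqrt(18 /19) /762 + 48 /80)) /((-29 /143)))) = 0.02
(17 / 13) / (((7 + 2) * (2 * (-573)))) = -17 / 134082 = -0.00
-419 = -419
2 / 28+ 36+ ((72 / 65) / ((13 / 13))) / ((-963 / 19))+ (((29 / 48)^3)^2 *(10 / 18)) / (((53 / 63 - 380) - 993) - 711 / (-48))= 367116309986790590909 / 10183657505386659840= 36.05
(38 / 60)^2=361 / 900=0.40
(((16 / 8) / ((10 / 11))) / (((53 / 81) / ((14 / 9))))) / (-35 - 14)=-198 / 1855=-0.11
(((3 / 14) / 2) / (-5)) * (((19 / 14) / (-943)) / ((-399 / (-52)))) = 13 / 3234490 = 0.00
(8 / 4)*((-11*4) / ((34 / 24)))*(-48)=50688 / 17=2981.65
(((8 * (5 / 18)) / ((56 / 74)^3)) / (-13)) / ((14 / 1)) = -253265 / 8989344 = -0.03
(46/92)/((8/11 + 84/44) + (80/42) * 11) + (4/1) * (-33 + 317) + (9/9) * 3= 12413053/10898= 1139.02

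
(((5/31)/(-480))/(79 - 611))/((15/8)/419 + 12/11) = 4609/7993144656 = 0.00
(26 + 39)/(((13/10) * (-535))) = -10/107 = -0.09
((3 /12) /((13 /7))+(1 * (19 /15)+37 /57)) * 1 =10129 /4940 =2.05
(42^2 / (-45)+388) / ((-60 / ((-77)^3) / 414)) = 27468677544 / 25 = 1098747101.76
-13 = -13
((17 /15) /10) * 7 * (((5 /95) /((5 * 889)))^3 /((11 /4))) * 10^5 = 1088 /22718621998149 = 0.00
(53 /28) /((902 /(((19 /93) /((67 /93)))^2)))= 19133 /113374184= 0.00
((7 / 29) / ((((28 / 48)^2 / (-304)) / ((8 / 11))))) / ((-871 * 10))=175104 / 9724715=0.02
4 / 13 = 0.31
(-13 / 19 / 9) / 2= -13 / 342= -0.04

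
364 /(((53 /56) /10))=3846.04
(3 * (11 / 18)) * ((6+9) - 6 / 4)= 99 / 4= 24.75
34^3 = 39304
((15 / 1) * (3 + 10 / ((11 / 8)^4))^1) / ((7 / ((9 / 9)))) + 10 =2298115 / 102487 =22.42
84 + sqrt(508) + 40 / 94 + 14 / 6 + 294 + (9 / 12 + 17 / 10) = 2 *sqrt(127) + 1080649 / 2820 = 405.75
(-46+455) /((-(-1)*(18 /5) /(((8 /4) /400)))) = 0.57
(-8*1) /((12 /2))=-4 /3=-1.33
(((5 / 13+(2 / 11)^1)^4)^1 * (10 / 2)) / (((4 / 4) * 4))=215233605 / 1672646404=0.13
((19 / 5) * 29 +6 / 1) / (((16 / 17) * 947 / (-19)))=-187663 / 75760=-2.48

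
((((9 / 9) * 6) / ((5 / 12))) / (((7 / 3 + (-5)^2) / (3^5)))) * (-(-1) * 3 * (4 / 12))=26244 / 205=128.02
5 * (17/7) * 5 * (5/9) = 2125/63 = 33.73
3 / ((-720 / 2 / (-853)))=853 / 120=7.11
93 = 93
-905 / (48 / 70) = -31675 / 24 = -1319.79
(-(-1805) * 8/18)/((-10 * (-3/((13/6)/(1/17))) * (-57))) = -4199/243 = -17.28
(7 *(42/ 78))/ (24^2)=49/ 7488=0.01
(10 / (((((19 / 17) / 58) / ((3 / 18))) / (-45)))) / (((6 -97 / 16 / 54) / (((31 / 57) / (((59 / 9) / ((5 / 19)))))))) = -29710152000 / 2058612247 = -14.43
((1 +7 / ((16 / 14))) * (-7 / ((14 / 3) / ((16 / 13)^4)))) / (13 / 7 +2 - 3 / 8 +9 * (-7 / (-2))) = -13074432 / 18650333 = -0.70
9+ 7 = 16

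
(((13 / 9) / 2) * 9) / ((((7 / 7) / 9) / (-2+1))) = -117 / 2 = -58.50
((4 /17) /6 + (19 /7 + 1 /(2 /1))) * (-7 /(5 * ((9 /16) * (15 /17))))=-18584 /2025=-9.18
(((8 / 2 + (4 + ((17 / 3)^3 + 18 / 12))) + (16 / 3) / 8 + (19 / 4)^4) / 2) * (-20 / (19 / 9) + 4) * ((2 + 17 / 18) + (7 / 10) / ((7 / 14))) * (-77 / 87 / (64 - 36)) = 270991691971 / 1028298240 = 263.53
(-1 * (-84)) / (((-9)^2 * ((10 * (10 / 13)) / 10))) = 182 / 135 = 1.35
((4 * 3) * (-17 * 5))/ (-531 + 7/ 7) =102/ 53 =1.92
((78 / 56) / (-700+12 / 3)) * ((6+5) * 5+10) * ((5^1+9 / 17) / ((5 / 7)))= -7943 / 7888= -1.01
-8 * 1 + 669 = 661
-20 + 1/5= -99/5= -19.80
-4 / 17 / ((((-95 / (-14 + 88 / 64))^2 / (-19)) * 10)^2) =-104060401 / 392768000000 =-0.00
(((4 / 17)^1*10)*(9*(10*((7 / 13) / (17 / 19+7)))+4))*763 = 4022536 / 221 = 18201.52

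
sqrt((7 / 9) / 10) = sqrt(70) / 30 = 0.28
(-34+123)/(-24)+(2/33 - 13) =-1465/88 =-16.65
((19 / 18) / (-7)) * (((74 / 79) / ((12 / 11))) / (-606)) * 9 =7733 / 4021416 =0.00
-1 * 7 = -7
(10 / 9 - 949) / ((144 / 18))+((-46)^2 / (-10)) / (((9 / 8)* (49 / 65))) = -1298275 / 3528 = -367.99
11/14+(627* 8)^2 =25160256.79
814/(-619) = -814/619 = -1.32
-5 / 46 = -0.11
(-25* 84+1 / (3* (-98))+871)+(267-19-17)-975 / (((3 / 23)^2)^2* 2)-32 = -2229596657 / 1323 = -1685258.24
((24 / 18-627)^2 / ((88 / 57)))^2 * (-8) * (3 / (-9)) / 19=235836321062179 / 26136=9023428262.25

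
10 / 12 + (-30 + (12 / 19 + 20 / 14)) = -21631 / 798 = -27.11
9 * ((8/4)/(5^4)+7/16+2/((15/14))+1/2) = 252663/10000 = 25.27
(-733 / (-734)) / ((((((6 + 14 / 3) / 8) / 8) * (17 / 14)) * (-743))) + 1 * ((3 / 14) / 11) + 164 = 117085298399 / 713878858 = 164.01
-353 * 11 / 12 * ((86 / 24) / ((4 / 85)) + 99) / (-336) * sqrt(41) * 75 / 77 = 10598825 * sqrt(41) / 64512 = 1051.98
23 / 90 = 0.26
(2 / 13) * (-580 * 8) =-9280 / 13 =-713.85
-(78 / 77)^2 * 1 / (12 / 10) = -5070 / 5929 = -0.86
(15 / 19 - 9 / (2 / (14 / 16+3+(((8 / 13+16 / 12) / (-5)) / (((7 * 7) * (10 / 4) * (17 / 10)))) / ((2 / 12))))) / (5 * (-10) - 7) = 91065367 / 312741520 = 0.29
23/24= 0.96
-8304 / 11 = -754.91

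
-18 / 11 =-1.64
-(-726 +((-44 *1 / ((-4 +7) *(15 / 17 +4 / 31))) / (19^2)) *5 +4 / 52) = 419147051 / 577239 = 726.12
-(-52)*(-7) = -364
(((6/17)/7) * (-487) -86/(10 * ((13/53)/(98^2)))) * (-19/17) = 376373.87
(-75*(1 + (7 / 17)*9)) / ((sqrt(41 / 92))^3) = -1104000*sqrt(943) / 28577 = -1186.34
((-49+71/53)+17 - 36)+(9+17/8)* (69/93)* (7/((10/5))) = -992931/26288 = -37.77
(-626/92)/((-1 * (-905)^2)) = 313/37675150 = 0.00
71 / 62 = 1.15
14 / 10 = 7 / 5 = 1.40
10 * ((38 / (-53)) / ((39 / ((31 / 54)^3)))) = -2830145 / 81369522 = -0.03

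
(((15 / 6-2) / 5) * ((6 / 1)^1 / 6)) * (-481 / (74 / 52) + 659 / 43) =-2775 / 86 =-32.27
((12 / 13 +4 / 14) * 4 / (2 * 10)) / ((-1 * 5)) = -22 / 455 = -0.05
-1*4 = -4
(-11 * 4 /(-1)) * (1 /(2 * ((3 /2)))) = 44 /3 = 14.67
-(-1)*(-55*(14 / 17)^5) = -20.83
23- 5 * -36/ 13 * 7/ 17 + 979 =222702/ 221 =1007.70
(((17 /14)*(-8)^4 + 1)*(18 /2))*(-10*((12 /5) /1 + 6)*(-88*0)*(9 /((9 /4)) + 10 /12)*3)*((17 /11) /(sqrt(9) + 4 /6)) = 0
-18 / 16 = -9 / 8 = -1.12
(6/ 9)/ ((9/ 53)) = 106/ 27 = 3.93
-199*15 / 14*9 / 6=-8955 / 28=-319.82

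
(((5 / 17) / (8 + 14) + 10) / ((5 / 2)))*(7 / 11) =5243 / 2057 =2.55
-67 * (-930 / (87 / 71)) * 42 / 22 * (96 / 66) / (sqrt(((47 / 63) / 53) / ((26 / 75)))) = 99097824 * sqrt(1360086) / 164923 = 700754.79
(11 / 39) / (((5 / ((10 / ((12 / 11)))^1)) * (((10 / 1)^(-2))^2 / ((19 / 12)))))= 2873750 / 351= 8187.32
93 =93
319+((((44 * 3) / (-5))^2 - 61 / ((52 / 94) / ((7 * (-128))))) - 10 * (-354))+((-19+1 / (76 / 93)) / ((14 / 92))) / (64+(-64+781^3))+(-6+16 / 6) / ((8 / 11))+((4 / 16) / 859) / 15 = 1566952802885659172447 / 15161231452888950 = 103352.61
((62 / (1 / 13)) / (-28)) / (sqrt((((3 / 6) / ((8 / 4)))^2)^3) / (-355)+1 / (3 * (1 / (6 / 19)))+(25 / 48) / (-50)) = -260950560 / 859411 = -303.64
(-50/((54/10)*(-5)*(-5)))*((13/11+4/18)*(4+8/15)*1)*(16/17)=-2.22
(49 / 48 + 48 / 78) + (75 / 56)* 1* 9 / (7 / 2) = 155329 / 30576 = 5.08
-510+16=-494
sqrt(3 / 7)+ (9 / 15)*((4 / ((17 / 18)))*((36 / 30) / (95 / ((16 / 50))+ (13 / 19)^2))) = 3742848 / 364958975+ sqrt(21) / 7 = 0.66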